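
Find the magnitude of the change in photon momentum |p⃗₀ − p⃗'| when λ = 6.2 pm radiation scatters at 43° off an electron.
7.5209e-23 kg·m/s

Photon momentum magnitude is p = h/λ.

Initial momentum:
p₀ = h/λ = 6.6261e-34/6.2000e-12 = 1.0687e-22 kg·m/s

After scattering:
λ' = λ + Δλ = 6.2 + 0.6518 = 6.8518 pm
p' = h/λ' = 6.6261e-34/6.8518e-12 = 9.6705e-23 kg·m/s

Momentum is a vector; the scattered photon's direction makes angle θ = 43° with the incident direction. The magnitude of the vector change Δp⃗ = p⃗₀ − p⃗' is found from the law of cosines:
|Δp⃗|² = p₀² + p'² − 2p₀p'cos θ
|Δp⃗|² = (1.0687e-22)² + (9.6705e-23)² − 2·1.0687e-22·9.6705e-23·cos(43°)
|Δp⃗| = 7.5209e-23 kg·m/s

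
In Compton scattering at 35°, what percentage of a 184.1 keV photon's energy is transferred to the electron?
0.0612 (or 6.12%)

Calculate initial and final photon energies:

Initial: E₀ = 184.1 keV → λ₀ = 6.7346 pm
Compton shift: Δλ = 0.4388 pm
Final wavelength: λ' = 7.1734 pm
Final energy: E' = 172.8387 keV

Fractional energy loss:
(E₀ - E')/E₀ = (184.1000 - 172.8387)/184.1000
= 11.2613/184.1000
= 0.0612
= 6.12%

(Intermediate values are shown rounded; full precision is carried through to the final answer.)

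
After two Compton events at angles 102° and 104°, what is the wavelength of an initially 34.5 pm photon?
40.4441 pm

Apply Compton shift twice:

First scattering at θ₁ = 102°:
Δλ₁ = λ_C(1 - cos(102°))
Δλ₁ = 2.4263 × 1.2079
Δλ₁ = 2.9308 pm

After first scattering:
λ₁ = 34.5 + 2.9308 = 37.4308 pm

Second scattering at θ₂ = 104°:
Δλ₂ = λ_C(1 - cos(104°))
Δλ₂ = 2.4263 × 1.2419
Δλ₂ = 3.0133 pm

Final wavelength:
λ₂ = 37.4308 + 3.0133 = 40.4441 pm

Total shift: Δλ_total = 2.9308 + 3.0133 = 5.9441 pm

(Intermediate values are shown rounded; full precision is carried through to the final answer.)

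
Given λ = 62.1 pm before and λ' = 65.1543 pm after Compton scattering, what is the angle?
105.00°

First find the wavelength shift:
Δλ = λ' - λ = 65.1543 - 62.1 = 3.0543 pm

Using Δλ = λ_C(1 - cos θ), with λ_C = h/(m_e·c) ≈ 2.42631024 pm:
cos θ = 1 - Δλ/λ_C
cos θ = 1 - 3.0543/2.42631024
cos θ = -0.258825

θ = arccos(-0.258825)
θ = 105.00°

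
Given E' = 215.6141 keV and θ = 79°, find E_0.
327.3999 keV

Convert final energy to wavelength (hc ≈ 1239.842 keV·pm):
λ' = hc/E' = 1239.842 / 215.6141 = 5.7503 pm

Calculate the Compton shift:
Δλ = λ_C(1 - cos(79°))
Δλ = 2.4263 × (1 - cos(79°))
Δλ = 1.9633 pm

Initial wavelength:
λ = λ' - Δλ = 5.7503 - 1.9633 = 3.7869 pm

Initial energy:
E = hc/λ = 1239.842 / 3.7869 = 327.3999 keV

(Intermediate values are shown rounded; full precision is carried through to the final answer.)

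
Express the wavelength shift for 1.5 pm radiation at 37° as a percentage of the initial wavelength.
32.5715%

Calculate the Compton shift:
Δλ = λ_C(1 - cos(37°))
Δλ = 2.4263 × (1 - cos(37°))
Δλ = 2.4263 × 0.2014
Δλ = 0.4886 pm

Percentage change:
(Δλ/λ₀) × 100 = (0.4886/1.5) × 100
= 32.5715%

(Intermediate values are shown rounded; full precision is carried through to the final answer.)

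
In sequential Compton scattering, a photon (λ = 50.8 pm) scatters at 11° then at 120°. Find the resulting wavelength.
54.4840 pm

Apply Compton shift twice:

First scattering at θ₁ = 11°:
Δλ₁ = λ_C(1 - cos(11°))
Δλ₁ = 2.4263 × 0.0184
Δλ₁ = 0.0446 pm

After first scattering:
λ₁ = 50.8 + 0.0446 = 50.8446 pm

Second scattering at θ₂ = 120°:
Δλ₂ = λ_C(1 - cos(120°))
Δλ₂ = 2.4263 × 1.5000
Δλ₂ = 3.6395 pm

Final wavelength:
λ₂ = 50.8446 + 3.6395 = 54.4840 pm

Total shift: Δλ_total = 0.0446 + 3.6395 = 3.6840 pm

(Intermediate values are shown rounded; full precision is carried through to the final answer.)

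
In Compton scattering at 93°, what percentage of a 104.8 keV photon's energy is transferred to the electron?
0.1775 (or 17.75%)

Calculate initial and final photon energies:

Initial: E₀ = 104.8 keV → λ₀ = 11.8306 pm
Compton shift: Δλ = 2.5533 pm
Final wavelength: λ' = 14.3838 pm
Final energy: E' = 86.1968 keV

Fractional energy loss:
(E₀ - E')/E₀ = (104.8000 - 86.1968)/104.8000
= 18.6032/104.8000
= 0.1775
= 17.75%

(Intermediate values are shown rounded; full precision is carried through to the final answer.)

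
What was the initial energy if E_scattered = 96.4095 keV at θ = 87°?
117.4000 keV

Convert final energy to wavelength (hc ≈ 1239.842 keV·pm):
λ' = hc/E' = 1239.842 / 96.4095 = 12.8602 pm

Calculate the Compton shift:
Δλ = λ_C(1 - cos(87°))
Δλ = 2.4263 × (1 - cos(87°))
Δλ = 2.2993 pm

Initial wavelength:
λ = λ' - Δλ = 12.8602 - 2.2993 = 10.5608 pm

Initial energy:
E = hc/λ = 1239.842 / 10.5608 = 117.4000 keV

(Intermediate values are shown rounded; full precision is carried through to the final answer.)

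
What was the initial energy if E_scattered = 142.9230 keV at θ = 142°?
285.9001 keV

Convert final energy to wavelength (hc ≈ 1239.842 keV·pm):
λ' = hc/E' = 1239.842 / 142.9230 = 8.6749 pm

Calculate the Compton shift:
Δλ = λ_C(1 - cos(142°))
Δλ = 2.4263 × (1 - cos(142°))
Δλ = 4.3383 pm

Initial wavelength:
λ = λ' - Δλ = 8.6749 - 4.3383 = 4.3366 pm

Initial energy:
E = hc/λ = 1239.842 / 4.3366 = 285.9001 keV

(Intermediate values are shown rounded; full precision is carried through to the final answer.)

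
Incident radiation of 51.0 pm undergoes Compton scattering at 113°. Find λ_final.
54.3743 pm

Using the Compton scattering formula:
λ' = λ + Δλ = λ + λ_C(1 - cos θ)

Given:
- Initial wavelength λ = 51.0 pm
- Scattering angle θ = 113°
- Compton wavelength λ_C ≈ 2.4263 pm

Calculate the shift:
Δλ = 2.4263 × (1 - cos(113°))
Δλ = 2.4263 × 1.3907
Δλ = 3.3743 pm

Final wavelength:
λ' = 51.0 + 3.3743 = 54.3743 pm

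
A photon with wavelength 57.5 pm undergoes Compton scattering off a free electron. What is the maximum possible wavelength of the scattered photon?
62.3526 pm (at θ = 180°)

The Compton shift is Δλ = λ_C(1 − cos θ).

Since cos θ ranges from −1 to 1, the factor (1 − cos θ) ranges from 0 to 2; the maximum shift occurs at θ = 180° (backscattering):
Δλ_max = 2λ_C = 2 × 2.4263 pm = 4.8526 pm

Maximum scattered wavelength:
λ'_max = λ₀ + Δλ_max = 57.5 + 4.8526 = 62.3526 pm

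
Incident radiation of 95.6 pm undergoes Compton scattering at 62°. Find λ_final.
96.8872 pm

Using the Compton scattering formula:
λ' = λ + Δλ = λ + λ_C(1 - cos θ)

Given:
- Initial wavelength λ = 95.6 pm
- Scattering angle θ = 62°
- Compton wavelength λ_C ≈ 2.4263 pm

Calculate the shift:
Δλ = 2.4263 × (1 - cos(62°))
Δλ = 2.4263 × 0.5305
Δλ = 1.2872 pm

Final wavelength:
λ' = 95.6 + 1.2872 = 96.8872 pm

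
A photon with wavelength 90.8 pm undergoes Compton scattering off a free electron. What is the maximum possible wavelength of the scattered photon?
95.6526 pm (at θ = 180°)

The Compton shift is Δλ = λ_C(1 − cos θ).

Since cos θ ranges from −1 to 1, the factor (1 − cos θ) ranges from 0 to 2; the maximum shift occurs at θ = 180° (backscattering):
Δλ_max = 2λ_C = 2 × 2.4263 pm = 4.8526 pm

Maximum scattered wavelength:
λ'_max = λ₀ + Δλ_max = 90.8 + 4.8526 = 95.6526 pm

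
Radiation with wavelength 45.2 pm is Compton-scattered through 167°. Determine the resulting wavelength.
49.9904 pm

Using the Compton scattering formula:
λ' = λ + Δλ = λ + λ_C(1 - cos θ)

Given:
- Initial wavelength λ = 45.2 pm
- Scattering angle θ = 167°
- Compton wavelength λ_C ≈ 2.4263 pm

Calculate the shift:
Δλ = 2.4263 × (1 - cos(167°))
Δλ = 2.4263 × 1.9744
Δλ = 4.7904 pm

Final wavelength:
λ' = 45.2 + 4.7904 = 49.9904 pm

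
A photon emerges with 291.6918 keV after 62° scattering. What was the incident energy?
418.3999 keV

Convert final energy to wavelength (hc ≈ 1239.842 keV·pm):
λ' = hc/E' = 1239.842 / 291.6918 = 4.2505 pm

Calculate the Compton shift:
Δλ = λ_C(1 - cos(62°))
Δλ = 2.4263 × (1 - cos(62°))
Δλ = 1.2872 pm

Initial wavelength:
λ = λ' - Δλ = 4.2505 - 1.2872 = 2.9633 pm

Initial energy:
E = hc/λ = 1239.842 / 2.9633 = 418.3999 keV

(Intermediate values are shown rounded; full precision is carried through to the final answer.)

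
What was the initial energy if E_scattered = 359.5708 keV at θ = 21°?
377.2000 keV

Convert final energy to wavelength (hc ≈ 1239.842 keV·pm):
λ' = hc/E' = 1239.842 / 359.5708 = 3.4481 pm

Calculate the Compton shift:
Δλ = λ_C(1 - cos(21°))
Δλ = 2.4263 × (1 - cos(21°))
Δλ = 0.1612 pm

Initial wavelength:
λ = λ' - Δλ = 3.4481 - 0.1612 = 3.2870 pm

Initial energy:
E = hc/λ = 1239.842 / 3.2870 = 377.2000 keV

(Intermediate values are shown rounded; full precision is carried through to the final answer.)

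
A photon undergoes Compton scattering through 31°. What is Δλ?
0.3466 pm

Using the Compton scattering formula:
Δλ = λ_C(1 - cos θ)

where λ_C = h/(m_e·c) ≈ 2.4263 pm is the Compton wavelength of an electron.

For θ = 31°:
cos(31°) = 0.8572
1 - cos(31°) = 0.1428

Δλ = 2.4263 × 0.1428
Δλ = 0.3466 pm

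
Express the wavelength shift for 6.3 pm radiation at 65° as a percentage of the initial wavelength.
22.2366%

Calculate the Compton shift:
Δλ = λ_C(1 - cos(65°))
Δλ = 2.4263 × (1 - cos(65°))
Δλ = 2.4263 × 0.5774
Δλ = 1.4009 pm

Percentage change:
(Δλ/λ₀) × 100 = (1.4009/6.3) × 100
= 22.2366%

(Intermediate values are shown rounded; full precision is carried through to the final answer.)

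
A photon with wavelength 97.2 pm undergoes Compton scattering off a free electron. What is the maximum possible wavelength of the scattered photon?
102.0526 pm (at θ = 180°)

The Compton shift is Δλ = λ_C(1 − cos θ).

Since cos θ ranges from −1 to 1, the factor (1 − cos θ) ranges from 0 to 2; the maximum shift occurs at θ = 180° (backscattering):
Δλ_max = 2λ_C = 2 × 2.4263 pm = 4.8526 pm

Maximum scattered wavelength:
λ'_max = λ₀ + Δλ_max = 97.2 + 4.8526 = 102.0526 pm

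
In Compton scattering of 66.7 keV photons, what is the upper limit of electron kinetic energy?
13.8079 keV

Maximum energy transfer occurs at θ = 180° (backscattering).

Initial photon: E₀ = 66.7 keV → λ₀ = 18.5883 pm

Maximum Compton shift (at 180°):
Δλ_max = 2λ_C = 2 × 2.4263 = 4.8526 pm

Final wavelength:
λ' = 18.5883 + 4.8526 = 23.4410 pm

Minimum photon energy (maximum energy to electron):
E'_min = hc/λ' = 52.8921 keV

Maximum electron kinetic energy:
K_max = E₀ - E'_min = 66.7000 - 52.8921 = 13.8079 keV

(Intermediate values are shown rounded; full precision is carried through to the final answer.)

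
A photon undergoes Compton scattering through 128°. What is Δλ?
3.9201 pm

Using the Compton scattering formula:
Δλ = λ_C(1 - cos θ)

where λ_C = h/(m_e·c) ≈ 2.4263 pm is the Compton wavelength of an electron.

For θ = 128°:
cos(128°) = -0.6157
1 - cos(128°) = 1.6157

Δλ = 2.4263 × 1.6157
Δλ = 3.9201 pm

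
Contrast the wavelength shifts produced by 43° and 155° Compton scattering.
155° produces the larger shift by a factor of 7.096

Calculate both shifts using Δλ = λ_C(1 - cos θ):

For θ₁ = 43°:
Δλ₁ = 2.4263 × (1 - cos(43°))
Δλ₁ = 2.4263 × 0.2686
Δλ₁ = 0.6518 pm

For θ₂ = 155°:
Δλ₂ = 2.4263 × (1 - cos(155°))
Δλ₂ = 2.4263 × 1.9063
Δλ₂ = 4.6253 pm

The 155° angle produces the larger shift.
Ratio: 4.6253/0.6518 = 7.096

(Intermediate values are shown rounded; full precision is carried through to the final answer.)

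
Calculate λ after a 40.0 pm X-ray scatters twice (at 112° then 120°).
46.9747 pm

Apply Compton shift twice:

First scattering at θ₁ = 112°:
Δλ₁ = λ_C(1 - cos(112°))
Δλ₁ = 2.4263 × 1.3746
Δλ₁ = 3.3352 pm

After first scattering:
λ₁ = 40.0 + 3.3352 = 43.3352 pm

Second scattering at θ₂ = 120°:
Δλ₂ = λ_C(1 - cos(120°))
Δλ₂ = 2.4263 × 1.5000
Δλ₂ = 3.6395 pm

Final wavelength:
λ₂ = 43.3352 + 3.6395 = 46.9747 pm

Total shift: Δλ_total = 3.3352 + 3.6395 = 6.9747 pm

(Intermediate values are shown rounded; full precision is carried through to the final answer.)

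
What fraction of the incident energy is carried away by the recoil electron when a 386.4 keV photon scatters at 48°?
0.2001 (or 20.01%)

Calculate initial and final photon energies:

Initial: E₀ = 386.4 keV → λ₀ = 3.2087 pm
Compton shift: Δλ = 0.8028 pm
Final wavelength: λ' = 4.0115 pm
Final energy: E' = 309.0725 keV

Fractional energy loss:
(E₀ - E')/E₀ = (386.4000 - 309.0725)/386.4000
= 77.3275/386.4000
= 0.2001
= 20.01%

(Intermediate values are shown rounded; full precision is carried through to the final answer.)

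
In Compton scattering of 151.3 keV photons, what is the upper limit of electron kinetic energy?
56.2727 keV

Maximum energy transfer occurs at θ = 180° (backscattering).

Initial photon: E₀ = 151.3 keV → λ₀ = 8.1946 pm

Maximum Compton shift (at 180°):
Δλ_max = 2λ_C = 2 × 2.4263 = 4.8526 pm

Final wavelength:
λ' = 8.1946 + 4.8526 = 13.0472 pm

Minimum photon energy (maximum energy to electron):
E'_min = hc/λ' = 95.0273 keV

Maximum electron kinetic energy:
K_max = E₀ - E'_min = 151.3000 - 95.0273 = 56.2727 keV

(Intermediate values are shown rounded; full precision is carried through to the final answer.)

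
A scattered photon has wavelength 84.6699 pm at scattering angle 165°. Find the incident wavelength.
79.9000 pm

From λ' = λ + Δλ, we have λ = λ' - Δλ

First calculate the Compton shift:
Δλ = λ_C(1 - cos θ)
Δλ = 2.4263 × (1 - cos(165°))
Δλ = 2.4263 × 1.9659
Δλ = 4.7699 pm

Initial wavelength:
λ = λ' - Δλ
λ = 84.6699 - 4.7699
λ = 79.9000 pm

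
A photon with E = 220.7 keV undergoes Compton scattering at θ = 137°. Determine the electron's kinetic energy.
94.4248 keV

By energy conservation: K_e = E_initial - E_final

First find the scattered photon energy:
Initial wavelength: λ = hc/E = 5.6178 pm
Compton shift: Δλ = λ_C(1 - cos(137°)) = 4.2008 pm
Final wavelength: λ' = 5.6178 + 4.2008 = 9.8186 pm
Final photon energy: E' = hc/λ' = 126.2752 keV

Electron kinetic energy:
K_e = E - E' = 220.7000 - 126.2752 = 94.4248 keV

(Intermediate values are shown rounded; full precision is carried through to the final answer.)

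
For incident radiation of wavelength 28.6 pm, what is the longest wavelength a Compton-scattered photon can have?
33.4526 pm (at θ = 180°)

The Compton shift is Δλ = λ_C(1 − cos θ).

Since cos θ ranges from −1 to 1, the factor (1 − cos θ) ranges from 0 to 2; the maximum shift occurs at θ = 180° (backscattering):
Δλ_max = 2λ_C = 2 × 2.4263 pm = 4.8526 pm

Maximum scattered wavelength:
λ'_max = λ₀ + Δλ_max = 28.6 + 4.8526 = 33.4526 pm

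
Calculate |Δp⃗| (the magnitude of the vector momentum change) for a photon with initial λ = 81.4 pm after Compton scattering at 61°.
8.2011e-24 kg·m/s

Photon momentum magnitude is p = h/λ.

Initial momentum:
p₀ = h/λ = 6.6261e-34/8.1400e-11 = 8.1401e-24 kg·m/s

After scattering:
λ' = λ + Δλ = 81.4 + 1.2500 = 82.6500 pm
p' = h/λ' = 6.6261e-34/8.2650e-11 = 8.0170e-24 kg·m/s

Momentum is a vector; the scattered photon's direction makes angle θ = 61° with the incident direction. The magnitude of the vector change Δp⃗ = p⃗₀ − p⃗' is found from the law of cosines:
|Δp⃗|² = p₀² + p'² − 2p₀p'cos θ
|Δp⃗|² = (8.1401e-24)² + (8.0170e-24)² − 2·8.1401e-24·8.0170e-24·cos(61°)
|Δp⃗| = 8.2011e-24 kg·m/s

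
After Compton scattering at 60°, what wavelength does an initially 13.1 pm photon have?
14.3132 pm

Using the Compton formula: λ' = λ + λ_C(1 − cos θ)

For θ = 60°, cos θ = 1/2 (exact) = 0.5000, so:
1 − cos 60° = 1 − (1/2) = 0.5000

Δλ = λ_C × 0.5000 = 2.4263 × 0.5000 = 1.2132 pm

λ' = 13.1 + 1.2132 = 14.3132 pm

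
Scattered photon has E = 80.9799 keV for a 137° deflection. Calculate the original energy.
111.6001 keV

Convert final energy to wavelength (hc ≈ 1239.842 keV·pm):
λ' = hc/E' = 1239.842 / 80.9799 = 15.3105 pm

Calculate the Compton shift:
Δλ = λ_C(1 - cos(137°))
Δλ = 2.4263 × (1 - cos(137°))
Δλ = 4.2008 pm

Initial wavelength:
λ = λ' - Δλ = 15.3105 - 4.2008 = 11.1097 pm

Initial energy:
E = hc/λ = 1239.842 / 11.1097 = 111.6001 keV

(Intermediate values are shown rounded; full precision is carried through to the final answer.)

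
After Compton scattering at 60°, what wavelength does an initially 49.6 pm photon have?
50.8132 pm

Using the Compton formula: λ' = λ + λ_C(1 − cos θ)

For θ = 60°, cos θ = 1/2 (exact) = 0.5000, so:
1 − cos 60° = 1 − (1/2) = 0.5000

Δλ = λ_C × 0.5000 = 2.4263 × 0.5000 = 1.2132 pm

λ' = 49.6 + 1.2132 = 50.8132 pm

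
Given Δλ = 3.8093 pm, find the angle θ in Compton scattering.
124.75°

From the Compton formula Δλ = λ_C(1 - cos θ), we can solve for θ:

cos θ = 1 - Δλ/λ_C

Given:
- Δλ = 3.8093 pm
- λ_C = h/(m_e·c) ≈ 2.42631024 pm

cos θ = 1 - 3.8093/2.42631024
cos θ = 1 - 1.569997
cos θ = -0.569997

θ = arccos(-0.569997)
θ = 124.75°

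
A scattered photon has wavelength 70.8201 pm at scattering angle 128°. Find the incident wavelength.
66.9000 pm

From λ' = λ + Δλ, we have λ = λ' - Δλ

First calculate the Compton shift:
Δλ = λ_C(1 - cos θ)
Δλ = 2.4263 × (1 - cos(128°))
Δλ = 2.4263 × 1.6157
Δλ = 3.9201 pm

Initial wavelength:
λ = λ' - Δλ
λ = 70.8201 - 3.9201
λ = 66.9000 pm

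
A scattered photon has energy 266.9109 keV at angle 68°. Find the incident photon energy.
396.4000 keV

Convert final energy to wavelength (hc ≈ 1239.842 keV·pm):
λ' = hc/E' = 1239.842 / 266.9109 = 4.6452 pm

Calculate the Compton shift:
Δλ = λ_C(1 - cos(68°))
Δλ = 2.4263 × (1 - cos(68°))
Δλ = 1.5174 pm

Initial wavelength:
λ = λ' - Δλ = 4.6452 - 1.5174 = 3.1278 pm

Initial energy:
E = hc/λ = 1239.842 / 3.1278 = 396.4000 keV

(Intermediate values are shown rounded; full precision is carried through to the final answer.)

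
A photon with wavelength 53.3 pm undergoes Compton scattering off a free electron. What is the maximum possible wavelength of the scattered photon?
58.1526 pm (at θ = 180°)

The Compton shift is Δλ = λ_C(1 − cos θ).

Since cos θ ranges from −1 to 1, the factor (1 − cos θ) ranges from 0 to 2; the maximum shift occurs at θ = 180° (backscattering):
Δλ_max = 2λ_C = 2 × 2.4263 pm = 4.8526 pm

Maximum scattered wavelength:
λ'_max = λ₀ + Δλ_max = 53.3 + 4.8526 = 58.1526 pm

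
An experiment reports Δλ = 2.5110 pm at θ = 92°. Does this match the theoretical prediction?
Yes, consistent

Calculate the expected shift for θ = 92°:

Δλ_expected = λ_C(1 - cos(92°))
Δλ_expected = 2.4263 × (1 - cos(92°))
Δλ_expected = 2.4263 × 1.0349
Δλ_expected = 2.5110 pm

Given shift: 2.5110 pm
Expected shift: 2.5110 pm
Difference: 0.0000 pm

The values match. This is consistent with Compton scattering at the stated angle.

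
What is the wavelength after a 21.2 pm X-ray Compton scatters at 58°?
22.3406 pm

Using the Compton scattering formula:
λ' = λ + Δλ = λ + λ_C(1 - cos θ)

Given:
- Initial wavelength λ = 21.2 pm
- Scattering angle θ = 58°
- Compton wavelength λ_C ≈ 2.4263 pm

Calculate the shift:
Δλ = 2.4263 × (1 - cos(58°))
Δλ = 2.4263 × 0.4701
Δλ = 1.1406 pm

Final wavelength:
λ' = 21.2 + 1.1406 = 22.3406 pm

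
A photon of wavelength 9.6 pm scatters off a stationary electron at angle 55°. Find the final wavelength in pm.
10.6346 pm

Using the Compton scattering formula:
λ' = λ + Δλ = λ + λ_C(1 - cos θ)

Given:
- Initial wavelength λ = 9.6 pm
- Scattering angle θ = 55°
- Compton wavelength λ_C ≈ 2.4263 pm

Calculate the shift:
Δλ = 2.4263 × (1 - cos(55°))
Δλ = 2.4263 × 0.4264
Δλ = 1.0346 pm

Final wavelength:
λ' = 9.6 + 1.0346 = 10.6346 pm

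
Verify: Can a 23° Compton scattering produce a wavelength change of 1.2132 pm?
No, inconsistent

Calculate the expected shift for θ = 23°:

Δλ_expected = λ_C(1 - cos(23°))
Δλ_expected = 2.4263 × (1 - cos(23°))
Δλ_expected = 2.4263 × 0.0795
Δλ_expected = 0.1929 pm

Given shift: 1.2132 pm
Expected shift: 0.1929 pm
Difference: 1.0203 pm

The values do not match. The given shift corresponds to θ ≈ 60.0°, not 23°.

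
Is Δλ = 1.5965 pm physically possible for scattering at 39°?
No, inconsistent

Calculate the expected shift for θ = 39°:

Δλ_expected = λ_C(1 - cos(39°))
Δλ_expected = 2.4263 × (1 - cos(39°))
Δλ_expected = 2.4263 × 0.2229
Δλ_expected = 0.5407 pm

Given shift: 1.5965 pm
Expected shift: 0.5407 pm
Difference: 1.0558 pm

The values do not match. The given shift corresponds to θ ≈ 70.0°, not 39°.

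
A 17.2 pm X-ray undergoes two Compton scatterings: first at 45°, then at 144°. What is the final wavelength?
22.2999 pm

Apply Compton shift twice:

First scattering at θ₁ = 45°:
Δλ₁ = λ_C(1 - cos(45°))
Δλ₁ = 2.4263 × 0.2929
Δλ₁ = 0.7106 pm

After first scattering:
λ₁ = 17.2 + 0.7106 = 17.9106 pm

Second scattering at θ₂ = 144°:
Δλ₂ = λ_C(1 - cos(144°))
Δλ₂ = 2.4263 × 1.8090
Δλ₂ = 4.3892 pm

Final wavelength:
λ₂ = 17.9106 + 4.3892 = 22.2999 pm

Total shift: Δλ_total = 0.7106 + 4.3892 = 5.0999 pm

(Intermediate values are shown rounded; full precision is carried through to the final answer.)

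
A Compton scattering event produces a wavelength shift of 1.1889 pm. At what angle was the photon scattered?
59.34°

From the Compton formula Δλ = λ_C(1 - cos θ), we can solve for θ:

cos θ = 1 - Δλ/λ_C

Given:
- Δλ = 1.1889 pm
- λ_C = h/(m_e·c) ≈ 2.42631024 pm

cos θ = 1 - 1.1889/2.42631024
cos θ = 1 - 0.490003
cos θ = 0.509997

θ = arccos(0.509997)
θ = 59.34°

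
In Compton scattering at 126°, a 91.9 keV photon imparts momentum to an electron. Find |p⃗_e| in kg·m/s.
7.7959e-23 kg·m/s

The electron is initially at rest, so by conservation of momentum:
p⃗_e = p⃗₀ − p⃗'  (incident photon momentum minus scattered photon momentum)

Photon momentum magnitudes (p = h/λ = E/c):
λ₀ = hc/E₀ = 13.4912 pm → p₀ = h/λ₀ = 4.9114e-23 kg·m/s
Δλ = λ_C(1 − cos 126°) = 3.8525 pm
λ' = 17.3437 pm → p' = h/λ' = 3.8205e-23 kg·m/s

The scattered photon makes angle θ = 126° with the incident direction, so by the law of cosines:
|p⃗_e|² = p₀² + p'² − 2p₀p'cos θ
|p⃗_e|² = (4.9114e-23)² + (3.8205e-23)² − 2·4.9114e-23·3.8205e-23·cos(126°)
|p⃗_e| = 7.7959e-23 kg·m/s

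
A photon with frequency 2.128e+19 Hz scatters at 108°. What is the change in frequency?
3.915e+18 Hz (decrease)

Convert frequency to wavelength (c = 299792458 m/s):
λ₀ = c/f₀ = 299792458/2.128e+19 = 1.4087991e-11 m = 14.0880 pm

Calculate Compton shift:
Δλ = λ_C(1 - cos(108°)) = 3.1761 pm

Final wavelength:
λ' = λ₀ + Δλ = 14.0880 + 3.1761 = 17.2641 pm

Final frequency:
f' = c/λ' = 299792458/1.7264073e-11 = 1.7365106e+19 Hz

Frequency shift (decrease):
Δf = f₀ - f' = 2.128e+19 - 1.7365106e+19 = 3.915e+18 Hz

(Intermediate values are shown rounded; full precision is carried through to the final answer.)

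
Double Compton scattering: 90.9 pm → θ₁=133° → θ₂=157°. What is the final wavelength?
99.6408 pm

Apply Compton shift twice:

First scattering at θ₁ = 133°:
Δλ₁ = λ_C(1 - cos(133°))
Δλ₁ = 2.4263 × 1.6820
Δλ₁ = 4.0810 pm

After first scattering:
λ₁ = 90.9 + 4.0810 = 94.9810 pm

Second scattering at θ₂ = 157°:
Δλ₂ = λ_C(1 - cos(157°))
Δλ₂ = 2.4263 × 1.9205
Δλ₂ = 4.6597 pm

Final wavelength:
λ₂ = 94.9810 + 4.6597 = 99.6408 pm

Total shift: Δλ_total = 4.0810 + 4.6597 = 8.7408 pm

(Intermediate values are shown rounded; full precision is carried through to the final answer.)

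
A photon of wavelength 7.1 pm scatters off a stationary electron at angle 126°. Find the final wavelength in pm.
10.9525 pm

Using the Compton scattering formula:
λ' = λ + Δλ = λ + λ_C(1 - cos θ)

Given:
- Initial wavelength λ = 7.1 pm
- Scattering angle θ = 126°
- Compton wavelength λ_C ≈ 2.4263 pm

Calculate the shift:
Δλ = 2.4263 × (1 - cos(126°))
Δλ = 2.4263 × 1.5878
Δλ = 3.8525 pm

Final wavelength:
λ' = 7.1 + 3.8525 = 10.9525 pm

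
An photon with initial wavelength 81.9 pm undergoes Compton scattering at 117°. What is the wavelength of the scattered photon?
85.4278 pm

Using the Compton scattering formula:
λ' = λ + Δλ = λ + λ_C(1 - cos θ)

Given:
- Initial wavelength λ = 81.9 pm
- Scattering angle θ = 117°
- Compton wavelength λ_C ≈ 2.4263 pm

Calculate the shift:
Δλ = 2.4263 × (1 - cos(117°))
Δλ = 2.4263 × 1.4540
Δλ = 3.5278 pm

Final wavelength:
λ' = 81.9 + 3.5278 = 85.4278 pm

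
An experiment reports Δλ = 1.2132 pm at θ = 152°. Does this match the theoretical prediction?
No, inconsistent

Calculate the expected shift for θ = 152°:

Δλ_expected = λ_C(1 - cos(152°))
Δλ_expected = 2.4263 × (1 - cos(152°))
Δλ_expected = 2.4263 × 1.8829
Δλ_expected = 4.5686 pm

Given shift: 1.2132 pm
Expected shift: 4.5686 pm
Difference: 3.3555 pm

The values do not match. The given shift corresponds to θ ≈ 60.0°, not 152°.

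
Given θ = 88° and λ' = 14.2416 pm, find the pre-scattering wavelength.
11.9000 pm

From λ' = λ + Δλ, we have λ = λ' - Δλ

First calculate the Compton shift:
Δλ = λ_C(1 - cos θ)
Δλ = 2.4263 × (1 - cos(88°))
Δλ = 2.4263 × 0.9651
Δλ = 2.3416 pm

Initial wavelength:
λ = λ' - Δλ
λ = 14.2416 - 2.3416
λ = 11.9000 pm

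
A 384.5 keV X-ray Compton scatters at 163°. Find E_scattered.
155.5410 keV

First convert energy to wavelength:
λ = hc/E, with hc ≈ 1239.842 keV·pm (i.e. 1239.842 eV·nm)

For E = 384.5 keV = 384500 eV:
λ = 1239.842 keV·pm / 384.5 keV
λ = 3.2246 pm

Calculate the Compton shift:
Δλ = λ_C(1 - cos(163°)) = 2.4263 × 1.9563
Δλ = 4.7466 pm

Final wavelength:
λ' = 3.2246 + 4.7466 = 7.9712 pm

Final energy:
E' = hc/λ' = 1239.842 / 7.9712 = 155.5410 keV

(Intermediate values are shown rounded; full precision is carried through to the final answer.)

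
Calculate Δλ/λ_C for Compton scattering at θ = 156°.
1.9135 λ_C

The Compton shift formula is:
Δλ = λ_C(1 - cos θ)

Dividing both sides by λ_C:
Δλ/λ_C = 1 - cos θ

For θ = 156°:
Δλ/λ_C = 1 - cos(156°)
Δλ/λ_C = 1 - -0.9135
Δλ/λ_C = 1.9135

This means the shift is 1.9135 × λ_C = 4.6429 pm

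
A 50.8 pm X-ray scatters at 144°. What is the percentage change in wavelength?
8.6402%

Calculate the Compton shift:
Δλ = λ_C(1 - cos(144°))
Δλ = 2.4263 × (1 - cos(144°))
Δλ = 2.4263 × 1.8090
Δλ = 4.3892 pm

Percentage change:
(Δλ/λ₀) × 100 = (4.3892/50.8) × 100
= 8.6402%

(Intermediate values are shown rounded; full precision is carried through to the final answer.)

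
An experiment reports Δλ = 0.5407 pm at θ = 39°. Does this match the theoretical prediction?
Yes, consistent

Calculate the expected shift for θ = 39°:

Δλ_expected = λ_C(1 - cos(39°))
Δλ_expected = 2.4263 × (1 - cos(39°))
Δλ_expected = 2.4263 × 0.2229
Δλ_expected = 0.5407 pm

Given shift: 0.5407 pm
Expected shift: 0.5407 pm
Difference: 0.0000 pm

The values match. This is consistent with Compton scattering at the stated angle.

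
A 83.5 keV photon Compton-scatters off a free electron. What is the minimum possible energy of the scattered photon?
62.9329 keV (at θ = 180°)

The scattered photon has minimum energy when its wavelength is maximum, i.e., when the Compton shift Δλ = λ_C(1 − cos θ) is maximum. This occurs at θ = 180° (backscattering), giving Δλ_max = 2λ_C = 4.8526 pm.

Initial wavelength: λ₀ = hc/E₀ = 14.8484 pm
Maximum final wavelength: λ'_max = λ₀ + 2λ_C = 14.8484 + 4.8526 = 19.7010 pm
Minimum final energy: E'_min = hc/λ'_max = 62.9329 keV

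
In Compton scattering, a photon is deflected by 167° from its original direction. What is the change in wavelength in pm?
4.7904 pm

Using the Compton scattering formula:
Δλ = λ_C(1 - cos θ)

where λ_C = h/(m_e·c) ≈ 2.4263 pm is the Compton wavelength of an electron.

For θ = 167°:
cos(167°) = -0.9744
1 - cos(167°) = 1.9744

Δλ = 2.4263 × 1.9744
Δλ = 4.7904 pm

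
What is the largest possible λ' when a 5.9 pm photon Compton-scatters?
10.7526 pm (at θ = 180°)

The Compton shift is Δλ = λ_C(1 − cos θ).

Since cos θ ranges from −1 to 1, the factor (1 − cos θ) ranges from 0 to 2; the maximum shift occurs at θ = 180° (backscattering):
Δλ_max = 2λ_C = 2 × 2.4263 pm = 4.8526 pm

Maximum scattered wavelength:
λ'_max = λ₀ + Δλ_max = 5.9 + 4.8526 = 10.7526 pm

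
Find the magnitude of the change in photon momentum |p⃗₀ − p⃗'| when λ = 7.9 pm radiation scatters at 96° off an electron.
1.0980e-22 kg·m/s

Photon momentum magnitude is p = h/λ.

Initial momentum:
p₀ = h/λ = 6.6261e-34/7.9000e-12 = 8.3874e-23 kg·m/s

After scattering:
λ' = λ + Δλ = 7.9 + 2.6799 = 10.5799 pm
p' = h/λ' = 6.6261e-34/1.0580e-11 = 6.2629e-23 kg·m/s

Momentum is a vector; the scattered photon's direction makes angle θ = 96° with the incident direction. The magnitude of the vector change Δp⃗ = p⃗₀ − p⃗' is found from the law of cosines:
|Δp⃗|² = p₀² + p'² − 2p₀p'cos θ
|Δp⃗|² = (8.3874e-23)² + (6.2629e-23)² − 2·8.3874e-23·6.2629e-23·cos(96°)
|Δp⃗| = 1.0980e-22 kg·m/s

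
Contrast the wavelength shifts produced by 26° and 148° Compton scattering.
148° produces the larger shift by a factor of 18.260

Calculate both shifts using Δλ = λ_C(1 - cos θ):

For θ₁ = 26°:
Δλ₁ = 2.4263 × (1 - cos(26°))
Δλ₁ = 2.4263 × 0.1012
Δλ₁ = 0.2456 pm

For θ₂ = 148°:
Δλ₂ = 2.4263 × (1 - cos(148°))
Δλ₂ = 2.4263 × 1.8480
Δλ₂ = 4.4839 pm

The 148° angle produces the larger shift.
Ratio: 4.4839/0.2456 = 18.260

(Intermediate values are shown rounded; full precision is carried through to the final answer.)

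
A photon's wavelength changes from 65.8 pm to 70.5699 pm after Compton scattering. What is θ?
165.00°

First find the wavelength shift:
Δλ = λ' - λ = 70.5699 - 65.8 = 4.7699 pm

Using Δλ = λ_C(1 - cos θ), with λ_C = h/(m_e·c) ≈ 2.42631024 pm:
cos θ = 1 - Δλ/λ_C
cos θ = 1 - 4.7699/2.42631024
cos θ = -0.965907

θ = arccos(-0.965907)
θ = 165.00°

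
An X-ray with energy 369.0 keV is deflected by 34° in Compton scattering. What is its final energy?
328.4512 keV

First convert energy to wavelength:
λ = hc/E, with hc ≈ 1239.842 keV·pm (i.e. 1239.842 eV·nm)

For E = 369.0 keV = 369000 eV:
λ = 1239.842 keV·pm / 369.0 keV
λ = 3.3600 pm

Calculate the Compton shift:
Δλ = λ_C(1 - cos(34°)) = 2.4263 × 0.1710
Δλ = 0.4148 pm

Final wavelength:
λ' = 3.3600 + 0.4148 = 3.7748 pm

Final energy:
E' = hc/λ' = 1239.842 / 3.7748 = 328.4512 keV

(Intermediate values are shown rounded; full precision is carried through to the final answer.)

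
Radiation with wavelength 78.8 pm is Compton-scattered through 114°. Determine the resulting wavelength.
82.2132 pm

Using the Compton scattering formula:
λ' = λ + Δλ = λ + λ_C(1 - cos θ)

Given:
- Initial wavelength λ = 78.8 pm
- Scattering angle θ = 114°
- Compton wavelength λ_C ≈ 2.4263 pm

Calculate the shift:
Δλ = 2.4263 × (1 - cos(114°))
Δλ = 2.4263 × 1.4067
Δλ = 3.4132 pm

Final wavelength:
λ' = 78.8 + 3.4132 = 82.2132 pm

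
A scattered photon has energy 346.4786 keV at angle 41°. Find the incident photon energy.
415.6000 keV

Convert final energy to wavelength (hc ≈ 1239.842 keV·pm):
λ' = hc/E' = 1239.842 / 346.4786 = 3.5784 pm

Calculate the Compton shift:
Δλ = λ_C(1 - cos(41°))
Δλ = 2.4263 × (1 - cos(41°))
Δλ = 0.5952 pm

Initial wavelength:
λ = λ' - Δλ = 3.5784 - 0.5952 = 2.9833 pm

Initial energy:
E = hc/λ = 1239.842 / 2.9833 = 415.6000 keV

(Intermediate values are shown rounded; full precision is carried through to the final answer.)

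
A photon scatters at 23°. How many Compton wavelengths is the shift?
0.0795 λ_C

The Compton shift formula is:
Δλ = λ_C(1 - cos θ)

Dividing both sides by λ_C:
Δλ/λ_C = 1 - cos θ

For θ = 23°:
Δλ/λ_C = 1 - cos(23°)
Δλ/λ_C = 1 - 0.9205
Δλ/λ_C = 0.0795

This means the shift is 0.0795 × λ_C = 0.1929 pm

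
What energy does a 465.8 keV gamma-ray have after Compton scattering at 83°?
258.7119 keV

First convert energy to wavelength:
λ = hc/E, with hc ≈ 1239.842 keV·pm (i.e. 1239.842 eV·nm)

For E = 465.8 keV = 465800 eV:
λ = 1239.842 keV·pm / 465.8 keV
λ = 2.6617 pm

Calculate the Compton shift:
Δλ = λ_C(1 - cos(83°)) = 2.4263 × 0.8781
Δλ = 2.1306 pm

Final wavelength:
λ' = 2.6617 + 2.1306 = 4.7924 pm

Final energy:
E' = hc/λ' = 1239.842 / 4.7924 = 258.7119 keV

(Intermediate values are shown rounded; full precision is carried through to the final answer.)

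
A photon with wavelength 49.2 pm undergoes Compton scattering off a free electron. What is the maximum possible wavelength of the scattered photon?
54.0526 pm (at θ = 180°)

The Compton shift is Δλ = λ_C(1 − cos θ).

Since cos θ ranges from −1 to 1, the factor (1 − cos θ) ranges from 0 to 2; the maximum shift occurs at θ = 180° (backscattering):
Δλ_max = 2λ_C = 2 × 2.4263 pm = 4.8526 pm

Maximum scattered wavelength:
λ'_max = λ₀ + Δλ_max = 49.2 + 4.8526 = 54.0526 pm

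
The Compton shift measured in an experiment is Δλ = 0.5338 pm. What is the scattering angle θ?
38.74°

From the Compton formula Δλ = λ_C(1 - cos θ), we can solve for θ:

cos θ = 1 - Δλ/λ_C

Given:
- Δλ = 0.5338 pm
- λ_C = h/(m_e·c) ≈ 2.42631024 pm

cos θ = 1 - 0.5338/2.42631024
cos θ = 1 - 0.220005
cos θ = 0.779995

θ = arccos(0.779995)
θ = 38.74°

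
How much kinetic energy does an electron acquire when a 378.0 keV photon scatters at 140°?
214.1076 keV

By energy conservation: K_e = E_initial - E_final

First find the scattered photon energy:
Initial wavelength: λ = hc/E = 3.2800 pm
Compton shift: Δλ = λ_C(1 - cos(140°)) = 4.2850 pm
Final wavelength: λ' = 3.2800 + 4.2850 = 7.5650 pm
Final photon energy: E' = hc/λ' = 163.8924 keV

Electron kinetic energy:
K_e = E - E' = 378.0000 - 163.8924 = 214.1076 keV

(Intermediate values are shown rounded; full precision is carried through to the final answer.)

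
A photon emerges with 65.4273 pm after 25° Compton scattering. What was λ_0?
65.2000 pm

From λ' = λ + Δλ, we have λ = λ' - Δλ

First calculate the Compton shift:
Δλ = λ_C(1 - cos θ)
Δλ = 2.4263 × (1 - cos(25°))
Δλ = 2.4263 × 0.0937
Δλ = 0.2273 pm

Initial wavelength:
λ = λ' - Δλ
λ = 65.4273 - 0.2273
λ = 65.2000 pm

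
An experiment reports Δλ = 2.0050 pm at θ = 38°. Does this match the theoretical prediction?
No, inconsistent

Calculate the expected shift for θ = 38°:

Δλ_expected = λ_C(1 - cos(38°))
Δλ_expected = 2.4263 × (1 - cos(38°))
Δλ_expected = 2.4263 × 0.2120
Δλ_expected = 0.5144 pm

Given shift: 2.0050 pm
Expected shift: 0.5144 pm
Difference: 1.4906 pm

The values do not match. The given shift corresponds to θ ≈ 80.0°, not 38°.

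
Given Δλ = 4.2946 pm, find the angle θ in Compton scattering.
140.36°

From the Compton formula Δλ = λ_C(1 - cos θ), we can solve for θ:

cos θ = 1 - Δλ/λ_C

Given:
- Δλ = 4.2946 pm
- λ_C = h/(m_e·c) ≈ 2.42631024 pm

cos θ = 1 - 4.2946/2.42631024
cos θ = 1 - 1.770013
cos θ = -0.770013

θ = arccos(-0.770013)
θ = 140.36°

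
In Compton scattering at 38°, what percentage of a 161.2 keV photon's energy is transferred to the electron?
0.0627 (or 6.27%)

Calculate initial and final photon energies:

Initial: E₀ = 161.2 keV → λ₀ = 7.6913 pm
Compton shift: Δλ = 0.5144 pm
Final wavelength: λ' = 8.2057 pm
Final energy: E' = 151.0956 keV

Fractional energy loss:
(E₀ - E')/E₀ = (161.2000 - 151.0956)/161.2000
= 10.1044/161.2000
= 0.0627
= 6.27%

(Intermediate values are shown rounded; full precision is carried through to the final answer.)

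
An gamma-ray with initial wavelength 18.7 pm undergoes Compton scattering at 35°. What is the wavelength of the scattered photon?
19.1388 pm

Using the Compton scattering formula:
λ' = λ + Δλ = λ + λ_C(1 - cos θ)

Given:
- Initial wavelength λ = 18.7 pm
- Scattering angle θ = 35°
- Compton wavelength λ_C ≈ 2.4263 pm

Calculate the shift:
Δλ = 2.4263 × (1 - cos(35°))
Δλ = 2.4263 × 0.1808
Δλ = 0.4388 pm

Final wavelength:
λ' = 18.7 + 0.4388 = 19.1388 pm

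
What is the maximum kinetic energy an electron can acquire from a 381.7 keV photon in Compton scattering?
228.6488 keV

Maximum energy transfer occurs at θ = 180° (backscattering).

Initial photon: E₀ = 381.7 keV → λ₀ = 3.2482 pm

Maximum Compton shift (at 180°):
Δλ_max = 2λ_C = 2 × 2.4263 = 4.8526 pm

Final wavelength:
λ' = 3.2482 + 4.8526 = 8.1008 pm

Minimum photon energy (maximum energy to electron):
E'_min = hc/λ' = 153.0512 keV

Maximum electron kinetic energy:
K_max = E₀ - E'_min = 381.7000 - 153.0512 = 228.6488 keV

(Intermediate values are shown rounded; full precision is carried through to the final answer.)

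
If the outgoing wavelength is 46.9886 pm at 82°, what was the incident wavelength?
44.9000 pm

From λ' = λ + Δλ, we have λ = λ' - Δλ

First calculate the Compton shift:
Δλ = λ_C(1 - cos θ)
Δλ = 2.4263 × (1 - cos(82°))
Δλ = 2.4263 × 0.8608
Δλ = 2.0886 pm

Initial wavelength:
λ = λ' - Δλ
λ = 46.9886 - 2.0886
λ = 44.9000 pm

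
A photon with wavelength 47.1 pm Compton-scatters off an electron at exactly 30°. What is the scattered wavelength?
47.4251 pm

Using the Compton formula: λ' = λ + λ_C(1 − cos θ)

For θ = 30°, cos θ = √3/2 (exact) ≈ 0.8660, so:
1 − cos 30° = 1 − (√3/2) ≈ 0.1340

Δλ = λ_C × 0.1340 = 2.4263 × 0.1340 = 0.3251 pm

λ' = 47.1 + 0.3251 = 47.4251 pm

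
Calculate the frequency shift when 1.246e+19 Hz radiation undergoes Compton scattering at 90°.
1.141e+18 Hz (decrease)

Convert frequency to wavelength (c = 299792458 m/s):
λ₀ = c/f₀ = 299792458/1.246e+19 = 2.4060390e-11 m = 24.0604 pm

Calculate Compton shift:
Δλ = λ_C(1 - cos(90°)) = 2.4263 pm

Final wavelength:
λ' = λ₀ + Δλ = 24.0604 + 2.4263 = 26.4867 pm

Final frequency:
f' = c/λ' = 299792458/2.6486700e-11 = 1.1318604e+19 Hz

Frequency shift (decrease):
Δf = f₀ - f' = 1.246e+19 - 1.1318604e+19 = 1.141e+18 Hz

(Intermediate values are shown rounded; full precision is carried through to the final answer.)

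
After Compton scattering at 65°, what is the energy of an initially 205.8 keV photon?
166.9729 keV

First convert energy to wavelength:
λ = hc/E, with hc ≈ 1239.842 keV·pm (i.e. 1239.842 eV·nm)

For E = 205.8 keV = 205800 eV:
λ = 1239.842 keV·pm / 205.8 keV
λ = 6.0245 pm

Calculate the Compton shift:
Δλ = λ_C(1 - cos(65°)) = 2.4263 × 0.5774
Δλ = 1.4009 pm

Final wavelength:
λ' = 6.0245 + 1.4009 = 7.4254 pm

Final energy:
E' = hc/λ' = 1239.842 / 7.4254 = 166.9729 keV

(Intermediate values are shown rounded; full precision is carried through to the final answer.)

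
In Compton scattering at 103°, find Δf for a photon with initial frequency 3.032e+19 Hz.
7.007e+18 Hz (decrease)

Convert frequency to wavelength (c = 299792458 m/s):
λ₀ = c/f₀ = 299792458/3.032e+19 = 9.8876141e-12 m = 9.8876 pm

Calculate Compton shift:
Δλ = λ_C(1 - cos(103°)) = 2.9721 pm

Final wavelength:
λ' = λ₀ + Δλ = 9.8876 + 2.9721 = 12.8597 pm

Final frequency:
f' = c/λ' = 299792458/1.2859725e-11 = 2.3312509e+19 Hz

Frequency shift (decrease):
Δf = f₀ - f' = 3.032e+19 - 2.3312509e+19 = 7.007e+18 Hz

(Intermediate values are shown rounded; full precision is carried through to the final answer.)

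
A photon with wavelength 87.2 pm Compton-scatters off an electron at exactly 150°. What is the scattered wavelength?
91.7276 pm

Using the Compton formula: λ' = λ + λ_C(1 − cos θ)

For θ = 150°, cos θ = -√3/2 (exact) ≈ -0.8660, so:
1 − cos 150° = 1 − (-√3/2) ≈ 1.8660

Δλ = λ_C × 1.8660 = 2.4263 × 1.8660 = 4.5276 pm

λ' = 87.2 + 4.5276 = 91.7276 pm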